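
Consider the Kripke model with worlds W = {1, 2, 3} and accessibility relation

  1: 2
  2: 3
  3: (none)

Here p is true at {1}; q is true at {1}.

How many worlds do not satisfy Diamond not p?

1: successors {2}; not p there: 2:T. ✓
2: successors {3}; not p there: 3:T. ✓
3: no successors, so Diamond not p fails. ✗
Satisfying worlds: {1, 2}.
So Diamond not p fails at the other 1 world.

1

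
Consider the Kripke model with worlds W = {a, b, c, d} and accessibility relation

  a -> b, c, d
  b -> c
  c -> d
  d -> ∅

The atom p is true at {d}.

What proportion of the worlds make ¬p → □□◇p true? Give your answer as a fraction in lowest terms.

a: ¬p is T, □□◇p is F. ✗
b: ¬p is T, □□◇p is F. ✗
c: ¬p is T, □□◇p is T. ✓
d: ¬p is F, □□◇p is T. ✓
That's 2 of 4 worlds, so 2/4 = 1/2.

1/2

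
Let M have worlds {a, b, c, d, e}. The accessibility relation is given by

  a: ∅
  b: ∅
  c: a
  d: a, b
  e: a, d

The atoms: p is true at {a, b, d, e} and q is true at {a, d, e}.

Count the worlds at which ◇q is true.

a: no successors, so ◇q fails. ✗
b: no successors, so ◇q fails. ✗
c: successors {a}; q there: a:T. ✓
d: successors {a, b}; q there: a:T, b:F. ✓
e: successors {a, d}; q there: a:T, d:T. ✓
Satisfying worlds: {c, d, e}.

3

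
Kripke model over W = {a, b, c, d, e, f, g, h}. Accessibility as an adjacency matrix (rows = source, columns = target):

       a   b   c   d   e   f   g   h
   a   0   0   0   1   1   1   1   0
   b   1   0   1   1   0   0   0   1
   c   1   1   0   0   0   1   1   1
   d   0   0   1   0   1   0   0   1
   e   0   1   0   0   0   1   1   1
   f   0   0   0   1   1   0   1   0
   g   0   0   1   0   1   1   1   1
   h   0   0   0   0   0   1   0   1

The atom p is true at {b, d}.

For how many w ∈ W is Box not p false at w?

5

a: successors {d, e, f, g}; not p there: d:F, e:T, f:T, g:T. ✗
b: successors {a, c, d, h}; not p there: a:T, c:T, d:F, h:T. ✗
c: successors {a, b, f, g, h}; not p there: a:T, b:F, f:T, g:T, h:T. ✗
d: successors {c, e, h}; not p there: c:T, e:T, h:T. ✓
e: successors {b, f, g, h}; not p there: b:F, f:T, g:T, h:T. ✗
f: successors {d, e, g}; not p there: d:F, e:T, g:T. ✗
g: successors {c, e, f, g, h}; not p there: c:T, e:T, f:T, g:T, h:T. ✓
h: successors {f, h}; not p there: f:T, h:T. ✓
Satisfying worlds: {d, g, h}.
So Box not p fails at the other 5 worlds.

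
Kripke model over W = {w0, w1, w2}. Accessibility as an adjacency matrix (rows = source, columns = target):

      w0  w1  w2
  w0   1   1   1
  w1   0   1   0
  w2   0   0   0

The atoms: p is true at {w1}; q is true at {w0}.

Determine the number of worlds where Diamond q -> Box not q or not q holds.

w0: Diamond q is T, Box not q or not q is F. ✗
w1: Diamond q is F, Box not q or not q is T. ✓
w2: Diamond q is F, Box not q or not q is T. ✓
Satisfying worlds: {w1, w2}.

2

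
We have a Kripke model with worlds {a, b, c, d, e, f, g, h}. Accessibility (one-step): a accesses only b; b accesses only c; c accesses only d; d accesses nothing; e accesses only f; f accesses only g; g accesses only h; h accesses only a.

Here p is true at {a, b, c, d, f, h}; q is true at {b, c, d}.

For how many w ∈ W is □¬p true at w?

a: successors {b}; ¬p there: b:F. ✗
b: successors {c}; ¬p there: c:F. ✗
c: successors {d}; ¬p there: d:F. ✗
d: no successors, so □¬p holds vacuously. ✓
e: successors {f}; ¬p there: f:F. ✗
f: successors {g}; ¬p there: g:T. ✓
g: successors {h}; ¬p there: h:F. ✗
h: successors {a}; ¬p there: a:F. ✗
Satisfying worlds: {d, f}.

2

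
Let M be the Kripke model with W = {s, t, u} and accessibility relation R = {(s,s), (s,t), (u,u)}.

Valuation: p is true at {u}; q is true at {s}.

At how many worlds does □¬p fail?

s: successors {s, t}; ¬p there: s:T, t:T. ✓
t: no successors, so □¬p holds vacuously. ✓
u: successors {u}; ¬p there: u:F. ✗
Satisfying worlds: {s, t}.
So □¬p fails at the other 1 world.

1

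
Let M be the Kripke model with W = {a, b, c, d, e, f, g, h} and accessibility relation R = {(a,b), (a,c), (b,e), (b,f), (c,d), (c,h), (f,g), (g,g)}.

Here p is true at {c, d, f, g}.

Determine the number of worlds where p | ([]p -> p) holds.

6

a: p is F, []p -> p is T. ✓
b: p is F, []p -> p is T. ✓
c: p is T, []p -> p is T. ✓
d: p is T, []p -> p is T. ✓
e: p is F, []p -> p is F. ✗
f: p is T, []p -> p is T. ✓
g: p is T, []p -> p is T. ✓
h: p is F, []p -> p is F. ✗
Satisfying worlds: {a, b, c, d, f, g}.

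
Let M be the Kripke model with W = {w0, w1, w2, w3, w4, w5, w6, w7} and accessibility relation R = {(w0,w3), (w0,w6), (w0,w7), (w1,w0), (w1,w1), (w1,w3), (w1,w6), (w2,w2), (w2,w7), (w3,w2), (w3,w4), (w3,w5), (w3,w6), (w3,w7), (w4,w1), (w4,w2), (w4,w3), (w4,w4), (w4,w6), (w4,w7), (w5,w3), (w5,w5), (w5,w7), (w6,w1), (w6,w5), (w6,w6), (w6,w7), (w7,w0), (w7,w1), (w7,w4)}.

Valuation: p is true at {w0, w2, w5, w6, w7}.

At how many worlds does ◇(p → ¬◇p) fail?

w0: successors {w3, w6, w7}; p → ¬◇p there: w3:T, w6:F, w7:F. ✓
w1: successors {w0, w1, w3, w6}; p → ¬◇p there: w0:F, w1:T, w3:T, w6:F. ✓
w2: successors {w2, w7}; p → ¬◇p there: w2:F, w7:F. ✗
w3: successors {w2, w4, w5, w6, w7}; p → ¬◇p there: w2:F, w4:T, w5:F, w6:F, w7:F. ✓
w4: successors {w1, w2, w3, w4, w6, w7}; p → ¬◇p there: w1:T, w2:F, w3:T, w4:T, w6:F, w7:F. ✓
w5: successors {w3, w5, w7}; p → ¬◇p there: w3:T, w5:F, w7:F. ✓
w6: successors {w1, w5, w6, w7}; p → ¬◇p there: w1:T, w5:F, w6:F, w7:F. ✓
w7: successors {w0, w1, w4}; p → ¬◇p there: w0:F, w1:T, w4:T. ✓
Satisfying worlds: {w0, w1, w3, w4, w5, w6, w7}.
So ◇(p → ¬◇p) fails at the other 1 world.

1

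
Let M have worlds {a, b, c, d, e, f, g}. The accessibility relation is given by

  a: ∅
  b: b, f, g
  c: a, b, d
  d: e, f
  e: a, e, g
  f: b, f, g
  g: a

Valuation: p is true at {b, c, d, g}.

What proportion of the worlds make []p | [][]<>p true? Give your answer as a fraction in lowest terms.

2/7

a: []p is T, [][]<>p is T. ✓
b: []p is F, [][]<>p is F. ✗
c: []p is F, [][]<>p is F. ✗
d: []p is F, [][]<>p is F. ✗
e: []p is F, [][]<>p is F. ✗
f: []p is F, [][]<>p is F. ✗
g: []p is F, [][]<>p is T. ✓
That's 2 of 7 worlds, so 2/7.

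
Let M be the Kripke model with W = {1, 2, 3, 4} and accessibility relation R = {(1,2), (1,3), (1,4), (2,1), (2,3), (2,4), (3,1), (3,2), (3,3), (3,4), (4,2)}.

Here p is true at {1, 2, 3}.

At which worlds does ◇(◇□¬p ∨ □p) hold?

{1, 2, 3}

1: successors {2, 3, 4}; ◇□¬p ∨ □p there: 2:F, 3:F, 4:T. ✓
2: successors {1, 3, 4}; ◇□¬p ∨ □p there: 1:F, 3:F, 4:T. ✓
3: successors {1, 2, 3, 4}; ◇□¬p ∨ □p there: 1:F, 2:F, 3:F, 4:T. ✓
4: successors {2}; ◇□¬p ∨ □p there: 2:F. ✗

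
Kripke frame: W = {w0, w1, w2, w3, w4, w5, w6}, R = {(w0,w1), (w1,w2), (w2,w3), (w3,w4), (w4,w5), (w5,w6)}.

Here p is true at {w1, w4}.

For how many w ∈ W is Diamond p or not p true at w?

w0: Diamond p is T, not p is T. ✓
w1: Diamond p is F, not p is F. ✗
w2: Diamond p is F, not p is T. ✓
w3: Diamond p is T, not p is T. ✓
w4: Diamond p is F, not p is F. ✗
w5: Diamond p is F, not p is T. ✓
w6: Diamond p is F, not p is T. ✓
Satisfying worlds: {w0, w2, w3, w5, w6}.

5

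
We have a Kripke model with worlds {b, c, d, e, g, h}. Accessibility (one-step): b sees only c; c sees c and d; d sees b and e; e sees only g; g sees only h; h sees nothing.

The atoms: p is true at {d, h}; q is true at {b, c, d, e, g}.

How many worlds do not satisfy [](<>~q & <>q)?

5

b: successors {c}; <>~q & <>q there: c:F. ✗
c: successors {c, d}; <>~q & <>q there: c:F, d:F. ✗
d: successors {b, e}; <>~q & <>q there: b:F, e:F. ✗
e: successors {g}; <>~q & <>q there: g:F. ✗
g: successors {h}; <>~q & <>q there: h:F. ✗
h: no successors, so [](<>~q & <>q) holds vacuously. ✓
Satisfying worlds: {h}.
So [](<>~q & <>q) fails at the other 5 worlds.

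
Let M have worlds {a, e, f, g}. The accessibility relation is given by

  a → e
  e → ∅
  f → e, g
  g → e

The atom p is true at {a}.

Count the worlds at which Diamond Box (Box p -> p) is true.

3

a: successors {e}; Box (Box p -> p) there: e:T. ✓
e: no successors, so Diamond Box (Box p -> p) fails. ✗
f: successors {e, g}; Box (Box p -> p) there: e:T, g:F. ✓
g: successors {e}; Box (Box p -> p) there: e:T. ✓
Satisfying worlds: {a, f, g}.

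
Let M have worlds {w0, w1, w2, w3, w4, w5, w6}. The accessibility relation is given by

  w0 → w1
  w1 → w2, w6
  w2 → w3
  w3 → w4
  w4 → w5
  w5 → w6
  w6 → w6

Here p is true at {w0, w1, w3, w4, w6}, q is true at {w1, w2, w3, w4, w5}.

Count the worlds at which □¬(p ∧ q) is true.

w0: successors {w1}; ¬(p ∧ q) there: w1:F. ✗
w1: successors {w2, w6}; ¬(p ∧ q) there: w2:T, w6:T. ✓
w2: successors {w3}; ¬(p ∧ q) there: w3:F. ✗
w3: successors {w4}; ¬(p ∧ q) there: w4:F. ✗
w4: successors {w5}; ¬(p ∧ q) there: w5:T. ✓
w5: successors {w6}; ¬(p ∧ q) there: w6:T. ✓
w6: successors {w6}; ¬(p ∧ q) there: w6:T. ✓
Satisfying worlds: {w1, w4, w5, w6}.

4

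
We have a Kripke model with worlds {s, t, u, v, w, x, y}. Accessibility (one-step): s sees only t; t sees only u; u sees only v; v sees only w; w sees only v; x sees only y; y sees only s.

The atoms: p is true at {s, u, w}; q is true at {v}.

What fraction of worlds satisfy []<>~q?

5/7

s: successors {t}; <>~q there: t:T. ✓
t: successors {u}; <>~q there: u:F. ✗
u: successors {v}; <>~q there: v:T. ✓
v: successors {w}; <>~q there: w:F. ✗
w: successors {v}; <>~q there: v:T. ✓
x: successors {y}; <>~q there: y:T. ✓
y: successors {s}; <>~q there: s:T. ✓
That's 5 of 7 worlds, so 5/7.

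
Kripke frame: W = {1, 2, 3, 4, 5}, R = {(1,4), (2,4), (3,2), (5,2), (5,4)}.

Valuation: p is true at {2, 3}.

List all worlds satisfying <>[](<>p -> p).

{1, 2, 3, 5}

1: successors {4}; [](<>p -> p) there: 4:T. ✓
2: successors {4}; [](<>p -> p) there: 4:T. ✓
3: successors {2}; [](<>p -> p) there: 2:T. ✓
4: no successors, so <>[](<>p -> p) fails. ✗
5: successors {2, 4}; [](<>p -> p) there: 2:T, 4:T. ✓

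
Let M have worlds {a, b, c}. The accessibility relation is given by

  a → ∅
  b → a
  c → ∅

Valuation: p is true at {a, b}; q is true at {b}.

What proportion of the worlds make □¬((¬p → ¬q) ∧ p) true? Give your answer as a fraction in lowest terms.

a: no successors, so □¬((¬p → ¬q) ∧ p) holds vacuously. ✓
b: successors {a}; ¬((¬p → ¬q) ∧ p) there: a:F. ✗
c: no successors, so □¬((¬p → ¬q) ∧ p) holds vacuously. ✓
That's 2 of 3 worlds, so 2/3.

2/3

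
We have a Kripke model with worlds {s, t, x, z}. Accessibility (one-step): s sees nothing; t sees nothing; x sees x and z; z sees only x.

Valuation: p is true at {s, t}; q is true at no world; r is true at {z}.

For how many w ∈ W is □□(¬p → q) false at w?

2

s: no successors, so □□(¬p → q) holds vacuously. ✓
t: no successors, so □□(¬p → q) holds vacuously. ✓
x: successors {x, z}; □(¬p → q) there: x:F, z:F. ✗
z: successors {x}; □(¬p → q) there: x:F. ✗
Satisfying worlds: {s, t}.
So □□(¬p → q) fails at the other 2 worlds.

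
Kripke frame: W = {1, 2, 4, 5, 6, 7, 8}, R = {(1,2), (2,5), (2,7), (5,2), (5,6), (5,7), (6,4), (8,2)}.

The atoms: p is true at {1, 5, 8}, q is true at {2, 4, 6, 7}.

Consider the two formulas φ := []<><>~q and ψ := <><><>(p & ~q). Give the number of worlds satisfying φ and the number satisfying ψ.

For []<><>~q:
1: successors {2}; <><>~q there: 2:F. ✗
2: successors {5, 7}; <><>~q there: 5:T, 7:F. ✗
4: no successors, so []<><>~q holds vacuously. ✓
5: successors {2, 6, 7}; <><>~q there: 2:F, 6:F, 7:F. ✗
6: successors {4}; <><>~q there: 4:F. ✗
7: no successors, so []<><>~q holds vacuously. ✓
8: successors {2}; <><>~q there: 2:F. ✗
— 2 worlds.
For <><><>(p & ~q):
1: successors {2}; <><>(p & ~q) there: 2:F. ✗
2: successors {5, 7}; <><>(p & ~q) there: 5:T, 7:F. ✓
4: no successors, so <><><>(p & ~q) fails. ✗
5: successors {2, 6, 7}; <><>(p & ~q) there: 2:F, 6:F, 7:F. ✗
6: successors {4}; <><>(p & ~q) there: 4:F. ✗
7: no successors, so <><><>(p & ~q) fails. ✗
8: successors {2}; <><>(p & ~q) there: 2:F. ✗
— 1 world.

2 and 1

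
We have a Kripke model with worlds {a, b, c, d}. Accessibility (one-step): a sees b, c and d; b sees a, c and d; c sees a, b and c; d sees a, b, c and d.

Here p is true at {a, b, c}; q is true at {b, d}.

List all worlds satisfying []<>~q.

a: successors {b, c, d}; <>~q there: b:T, c:T, d:T. ✓
b: successors {a, c, d}; <>~q there: a:T, c:T, d:T. ✓
c: successors {a, b, c}; <>~q there: a:T, b:T, c:T. ✓
d: successors {a, b, c, d}; <>~q there: a:T, b:T, c:T, d:T. ✓

{a, b, c, d}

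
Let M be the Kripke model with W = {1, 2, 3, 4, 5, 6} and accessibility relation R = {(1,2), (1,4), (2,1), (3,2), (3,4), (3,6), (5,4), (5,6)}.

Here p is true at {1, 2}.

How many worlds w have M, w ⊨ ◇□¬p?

3

1: successors {2, 4}; □¬p there: 2:F, 4:T. ✓
2: successors {1}; □¬p there: 1:F. ✗
3: successors {2, 4, 6}; □¬p there: 2:F, 4:T, 6:T. ✓
4: no successors, so ◇□¬p fails. ✗
5: successors {4, 6}; □¬p there: 4:T, 6:T. ✓
6: no successors, so ◇□¬p fails. ✗
Satisfying worlds: {1, 3, 5}.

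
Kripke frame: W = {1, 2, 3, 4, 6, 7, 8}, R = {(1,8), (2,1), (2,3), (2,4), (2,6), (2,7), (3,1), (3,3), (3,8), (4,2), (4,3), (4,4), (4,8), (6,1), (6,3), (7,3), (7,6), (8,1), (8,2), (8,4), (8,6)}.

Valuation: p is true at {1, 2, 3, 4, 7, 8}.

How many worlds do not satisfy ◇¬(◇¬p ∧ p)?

1: successors {8}; ¬(◇¬p ∧ p) there: 8:F. ✗
2: successors {1, 3, 4, 6, 7}; ¬(◇¬p ∧ p) there: 1:T, 3:T, 4:T, 6:T, 7:F. ✓
3: successors {1, 3, 8}; ¬(◇¬p ∧ p) there: 1:T, 3:T, 8:F. ✓
4: successors {2, 3, 4, 8}; ¬(◇¬p ∧ p) there: 2:F, 3:T, 4:T, 8:F. ✓
6: successors {1, 3}; ¬(◇¬p ∧ p) there: 1:T, 3:T. ✓
7: successors {3, 6}; ¬(◇¬p ∧ p) there: 3:T, 6:T. ✓
8: successors {1, 2, 4, 6}; ¬(◇¬p ∧ p) there: 1:T, 2:F, 4:T, 6:T. ✓
Satisfying worlds: {2, 3, 4, 6, 7, 8}.
So ◇¬(◇¬p ∧ p) fails at the other 1 world.

1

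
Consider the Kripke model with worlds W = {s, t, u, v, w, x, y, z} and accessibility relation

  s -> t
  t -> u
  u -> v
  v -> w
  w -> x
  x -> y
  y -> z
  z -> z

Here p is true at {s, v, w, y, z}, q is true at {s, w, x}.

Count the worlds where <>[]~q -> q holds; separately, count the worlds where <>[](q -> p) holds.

5 and 7

For <>[]~q -> q:
s: <>[]~q is T, q is T. ✓
t: <>[]~q is T, q is F. ✗
u: <>[]~q is F, q is F. ✓
v: <>[]~q is F, q is F. ✓
w: <>[]~q is T, q is T. ✓
x: <>[]~q is T, q is T. ✓
y: <>[]~q is T, q is F. ✗
z: <>[]~q is T, q is F. ✗
— 5 worlds.
For <>[](q -> p):
s: successors {t}; [](q -> p) there: t:T. ✓
t: successors {u}; [](q -> p) there: u:T. ✓
u: successors {v}; [](q -> p) there: v:T. ✓
v: successors {w}; [](q -> p) there: w:F. ✗
w: successors {x}; [](q -> p) there: x:T. ✓
x: successors {y}; [](q -> p) there: y:T. ✓
y: successors {z}; [](q -> p) there: z:T. ✓
z: successors {z}; [](q -> p) there: z:T. ✓
— 7 worlds.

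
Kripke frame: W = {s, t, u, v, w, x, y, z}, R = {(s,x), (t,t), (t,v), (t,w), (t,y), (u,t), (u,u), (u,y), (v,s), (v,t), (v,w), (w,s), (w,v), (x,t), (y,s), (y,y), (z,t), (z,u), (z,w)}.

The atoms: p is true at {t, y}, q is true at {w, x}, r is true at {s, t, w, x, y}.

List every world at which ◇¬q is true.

s: successors {x}; ¬q there: x:F. ✗
t: successors {t, v, w, y}; ¬q there: t:T, v:T, w:F, y:T. ✓
u: successors {t, u, y}; ¬q there: t:T, u:T, y:T. ✓
v: successors {s, t, w}; ¬q there: s:T, t:T, w:F. ✓
w: successors {s, v}; ¬q there: s:T, v:T. ✓
x: successors {t}; ¬q there: t:T. ✓
y: successors {s, y}; ¬q there: s:T, y:T. ✓
z: successors {t, u, w}; ¬q there: t:T, u:T, w:F. ✓

{t, u, v, w, x, y, z}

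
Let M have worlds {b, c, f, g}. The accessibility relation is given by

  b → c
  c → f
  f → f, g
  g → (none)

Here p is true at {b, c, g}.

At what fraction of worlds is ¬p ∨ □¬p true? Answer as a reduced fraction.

3/4

b: ¬p is F, □¬p is F. ✗
c: ¬p is F, □¬p is T. ✓
f: ¬p is T, □¬p is F. ✓
g: ¬p is F, □¬p is T. ✓
That's 3 of 4 worlds, so 3/4.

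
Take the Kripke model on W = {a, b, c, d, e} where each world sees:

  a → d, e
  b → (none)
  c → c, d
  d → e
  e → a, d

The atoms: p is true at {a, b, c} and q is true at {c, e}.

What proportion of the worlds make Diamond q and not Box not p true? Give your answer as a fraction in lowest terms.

1/5

a: Diamond q is T, not Box not p is F. ✗
b: Diamond q is F, not Box not p is F. ✗
c: Diamond q is T, not Box not p is T. ✓
d: Diamond q is T, not Box not p is F. ✗
e: Diamond q is F, not Box not p is T. ✗
That's 1 of 5 worlds, so 1/5.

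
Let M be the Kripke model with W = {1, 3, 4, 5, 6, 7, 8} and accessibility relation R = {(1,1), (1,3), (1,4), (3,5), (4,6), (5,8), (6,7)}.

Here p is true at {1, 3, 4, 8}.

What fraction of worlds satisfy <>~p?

3/7

1: successors {1, 3, 4}; ~p there: 1:F, 3:F, 4:F. ✗
3: successors {5}; ~p there: 5:T. ✓
4: successors {6}; ~p there: 6:T. ✓
5: successors {8}; ~p there: 8:F. ✗
6: successors {7}; ~p there: 7:T. ✓
7: no successors, so <>~p fails. ✗
8: no successors, so <>~p fails. ✗
That's 3 of 7 worlds, so 3/7.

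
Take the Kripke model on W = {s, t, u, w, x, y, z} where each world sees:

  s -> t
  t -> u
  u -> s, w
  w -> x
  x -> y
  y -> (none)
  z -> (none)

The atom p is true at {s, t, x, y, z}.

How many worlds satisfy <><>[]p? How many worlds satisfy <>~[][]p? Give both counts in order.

3 and 2

For <><>[]p:
s: successors {t}; <>[]p there: t:F. ✗
t: successors {u}; <>[]p there: u:T. ✓
u: successors {s, w}; <>[]p there: s:F, w:T. ✓
w: successors {x}; <>[]p there: x:T. ✓
x: successors {y}; <>[]p there: y:F. ✗
y: no successors, so <><>[]p fails. ✗
z: no successors, so <><>[]p fails. ✗
— 3 worlds.
For <>~[][]p:
s: successors {t}; ~[][]p there: t:T. ✓
t: successors {u}; ~[][]p there: u:F. ✗
u: successors {s, w}; ~[][]p there: s:T, w:F. ✓
w: successors {x}; ~[][]p there: x:F. ✗
x: successors {y}; ~[][]p there: y:F. ✗
y: no successors, so <>~[][]p fails. ✗
z: no successors, so <>~[][]p fails. ✗
— 2 worlds.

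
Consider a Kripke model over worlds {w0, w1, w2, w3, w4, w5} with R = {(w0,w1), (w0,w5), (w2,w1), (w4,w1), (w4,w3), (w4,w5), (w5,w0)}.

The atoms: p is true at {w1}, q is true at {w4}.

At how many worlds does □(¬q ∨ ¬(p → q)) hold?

w0: successors {w1, w5}; ¬q ∨ ¬(p → q) there: w1:T, w5:T. ✓
w1: no successors, so □(¬q ∨ ¬(p → q)) holds vacuously. ✓
w2: successors {w1}; ¬q ∨ ¬(p → q) there: w1:T. ✓
w3: no successors, so □(¬q ∨ ¬(p → q)) holds vacuously. ✓
w4: successors {w1, w3, w5}; ¬q ∨ ¬(p → q) there: w1:T, w3:T, w5:T. ✓
w5: successors {w0}; ¬q ∨ ¬(p → q) there: w0:T. ✓
Satisfying worlds: {w0, w1, w2, w3, w4, w5}.

6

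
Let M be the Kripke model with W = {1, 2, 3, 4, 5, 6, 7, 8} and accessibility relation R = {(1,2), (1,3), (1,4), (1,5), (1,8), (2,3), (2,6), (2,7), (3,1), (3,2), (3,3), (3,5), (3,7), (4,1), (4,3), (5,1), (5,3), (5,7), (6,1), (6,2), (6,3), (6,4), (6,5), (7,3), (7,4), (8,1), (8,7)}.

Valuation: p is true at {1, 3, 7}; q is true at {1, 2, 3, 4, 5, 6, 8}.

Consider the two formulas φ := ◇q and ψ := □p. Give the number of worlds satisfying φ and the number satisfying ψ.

For ◇q:
1: successors {2, 3, 4, 5, 8}; q there: 2:T, 3:T, 4:T, 5:T, 8:T. ✓
2: successors {3, 6, 7}; q there: 3:T, 6:T, 7:F. ✓
3: successors {1, 2, 3, 5, 7}; q there: 1:T, 2:T, 3:T, 5:T, 7:F. ✓
4: successors {1, 3}; q there: 1:T, 3:T. ✓
5: successors {1, 3, 7}; q there: 1:T, 3:T, 7:F. ✓
6: successors {1, 2, 3, 4, 5}; q there: 1:T, 2:T, 3:T, 4:T, 5:T. ✓
7: successors {3, 4}; q there: 3:T, 4:T. ✓
8: successors {1, 7}; q there: 1:T, 7:F. ✓
— 8 worlds.
For □p:
1: successors {2, 3, 4, 5, 8}; p there: 2:F, 3:T, 4:F, 5:F, 8:F. ✗
2: successors {3, 6, 7}; p there: 3:T, 6:F, 7:T. ✗
3: successors {1, 2, 3, 5, 7}; p there: 1:T, 2:F, 3:T, 5:F, 7:T. ✗
4: successors {1, 3}; p there: 1:T, 3:T. ✓
5: successors {1, 3, 7}; p there: 1:T, 3:T, 7:T. ✓
6: successors {1, 2, 3, 4, 5}; p there: 1:T, 2:F, 3:T, 4:F, 5:F. ✗
7: successors {3, 4}; p there: 3:T, 4:F. ✗
8: successors {1, 7}; p there: 1:T, 7:T. ✓
— 3 worlds.

8 and 3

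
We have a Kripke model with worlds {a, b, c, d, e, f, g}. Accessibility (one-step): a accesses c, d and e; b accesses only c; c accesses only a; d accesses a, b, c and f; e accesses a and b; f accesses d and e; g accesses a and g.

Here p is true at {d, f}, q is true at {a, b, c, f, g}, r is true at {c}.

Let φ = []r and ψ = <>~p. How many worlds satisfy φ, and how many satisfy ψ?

For []r:
a: successors {c, d, e}; r there: c:T, d:F, e:F. ✗
b: successors {c}; r there: c:T. ✓
c: successors {a}; r there: a:F. ✗
d: successors {a, b, c, f}; r there: a:F, b:F, c:T, f:F. ✗
e: successors {a, b}; r there: a:F, b:F. ✗
f: successors {d, e}; r there: d:F, e:F. ✗
g: successors {a, g}; r there: a:F, g:F. ✗
— 1 world.
For <>~p:
a: successors {c, d, e}; ~p there: c:T, d:F, e:T. ✓
b: successors {c}; ~p there: c:T. ✓
c: successors {a}; ~p there: a:T. ✓
d: successors {a, b, c, f}; ~p there: a:T, b:T, c:T, f:F. ✓
e: successors {a, b}; ~p there: a:T, b:T. ✓
f: successors {d, e}; ~p there: d:F, e:T. ✓
g: successors {a, g}; ~p there: a:T, g:T. ✓
— 7 worlds.

1 and 7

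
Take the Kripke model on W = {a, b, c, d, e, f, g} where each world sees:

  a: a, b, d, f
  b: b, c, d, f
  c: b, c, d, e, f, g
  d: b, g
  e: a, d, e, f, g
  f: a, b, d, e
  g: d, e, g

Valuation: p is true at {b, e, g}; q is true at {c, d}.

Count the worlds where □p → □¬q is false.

0

a: □p is F, □¬q is F. ✓
b: □p is F, □¬q is F. ✓
c: □p is F, □¬q is F. ✓
d: □p is T, □¬q is T. ✓
e: □p is F, □¬q is F. ✓
f: □p is F, □¬q is F. ✓
g: □p is F, □¬q is F. ✓
Satisfying worlds: {a, b, c, d, e, f, g}.
So □p → □¬q fails at the other 0 worlds.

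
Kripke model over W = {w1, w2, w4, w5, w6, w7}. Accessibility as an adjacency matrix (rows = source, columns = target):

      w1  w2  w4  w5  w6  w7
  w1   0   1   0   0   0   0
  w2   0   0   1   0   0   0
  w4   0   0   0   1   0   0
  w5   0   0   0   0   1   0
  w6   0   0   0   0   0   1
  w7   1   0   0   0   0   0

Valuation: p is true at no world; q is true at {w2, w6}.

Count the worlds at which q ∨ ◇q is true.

4

w1: q is F, ◇q is T. ✓
w2: q is T, ◇q is F. ✓
w4: q is F, ◇q is F. ✗
w5: q is F, ◇q is T. ✓
w6: q is T, ◇q is F. ✓
w7: q is F, ◇q is F. ✗
Satisfying worlds: {w1, w2, w5, w6}.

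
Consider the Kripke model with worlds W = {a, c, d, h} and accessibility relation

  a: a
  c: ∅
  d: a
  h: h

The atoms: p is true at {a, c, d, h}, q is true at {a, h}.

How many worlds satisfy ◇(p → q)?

3

a: successors {a}; p → q there: a:T. ✓
c: no successors, so ◇(p → q) fails. ✗
d: successors {a}; p → q there: a:T. ✓
h: successors {h}; p → q there: h:T. ✓
Satisfying worlds: {a, d, h}.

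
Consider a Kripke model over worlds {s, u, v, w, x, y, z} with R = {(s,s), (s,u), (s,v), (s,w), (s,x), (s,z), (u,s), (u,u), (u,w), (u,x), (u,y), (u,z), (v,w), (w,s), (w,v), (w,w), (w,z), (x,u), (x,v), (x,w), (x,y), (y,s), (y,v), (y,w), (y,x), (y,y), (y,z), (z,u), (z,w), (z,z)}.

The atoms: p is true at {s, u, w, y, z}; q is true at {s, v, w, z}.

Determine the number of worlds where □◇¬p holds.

1

s: successors {s, u, v, w, x, z}; ◇¬p there: s:T, u:T, v:F, w:T, x:T, z:F. ✗
u: successors {s, u, w, x, y, z}; ◇¬p there: s:T, u:T, w:T, x:T, y:T, z:F. ✗
v: successors {w}; ◇¬p there: w:T. ✓
w: successors {s, v, w, z}; ◇¬p there: s:T, v:F, w:T, z:F. ✗
x: successors {u, v, w, y}; ◇¬p there: u:T, v:F, w:T, y:T. ✗
y: successors {s, v, w, x, y, z}; ◇¬p there: s:T, v:F, w:T, x:T, y:T, z:F. ✗
z: successors {u, w, z}; ◇¬p there: u:T, w:T, z:F. ✗
Satisfying worlds: {v}.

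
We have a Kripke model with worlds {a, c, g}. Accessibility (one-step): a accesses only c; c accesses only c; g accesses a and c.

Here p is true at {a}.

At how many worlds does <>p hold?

1

a: successors {c}; p there: c:F. ✗
c: successors {c}; p there: c:F. ✗
g: successors {a, c}; p there: a:T, c:F. ✓
Satisfying worlds: {g}.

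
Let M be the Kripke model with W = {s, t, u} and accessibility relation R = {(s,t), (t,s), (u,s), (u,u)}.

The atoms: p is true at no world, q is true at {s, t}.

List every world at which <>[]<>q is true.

s: successors {t}; []<>q there: t:T. ✓
t: successors {s}; []<>q there: s:T. ✓
u: successors {s, u}; []<>q there: s:T, u:T. ✓

{s, t, u}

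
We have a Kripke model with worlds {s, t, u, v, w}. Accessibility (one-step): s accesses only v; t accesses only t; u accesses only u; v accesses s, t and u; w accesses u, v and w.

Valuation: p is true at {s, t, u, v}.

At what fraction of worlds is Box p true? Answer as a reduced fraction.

4/5

s: successors {v}; p there: v:T. ✓
t: successors {t}; p there: t:T. ✓
u: successors {u}; p there: u:T. ✓
v: successors {s, t, u}; p there: s:T, t:T, u:T. ✓
w: successors {u, v, w}; p there: u:T, v:T, w:F. ✗
That's 4 of 5 worlds, so 4/5.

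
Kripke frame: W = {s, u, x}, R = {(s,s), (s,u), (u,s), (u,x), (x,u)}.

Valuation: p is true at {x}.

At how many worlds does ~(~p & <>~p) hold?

s: ~p & <>~p is T. ✗
u: ~p & <>~p is T. ✗
x: ~p & <>~p is F. ✓
Satisfying worlds: {x}.

1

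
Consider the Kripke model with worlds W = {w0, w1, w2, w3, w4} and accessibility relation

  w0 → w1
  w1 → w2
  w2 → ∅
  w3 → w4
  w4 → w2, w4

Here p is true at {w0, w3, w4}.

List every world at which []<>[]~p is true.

w0: successors {w1}; <>[]~p there: w1:T. ✓
w1: successors {w2}; <>[]~p there: w2:F. ✗
w2: no successors, so []<>[]~p holds vacuously. ✓
w3: successors {w4}; <>[]~p there: w4:T. ✓
w4: successors {w2, w4}; <>[]~p there: w2:F, w4:T. ✗

{w0, w2, w3}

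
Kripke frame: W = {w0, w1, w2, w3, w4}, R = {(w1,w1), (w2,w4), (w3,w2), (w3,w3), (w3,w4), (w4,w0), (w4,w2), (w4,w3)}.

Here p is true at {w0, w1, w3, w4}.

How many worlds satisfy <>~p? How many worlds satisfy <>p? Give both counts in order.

2 and 4

For <>~p:
w0: no successors, so <>~p fails. ✗
w1: successors {w1}; ~p there: w1:F. ✗
w2: successors {w4}; ~p there: w4:F. ✗
w3: successors {w2, w3, w4}; ~p there: w2:T, w3:F, w4:F. ✓
w4: successors {w0, w2, w3}; ~p there: w0:F, w2:T, w3:F. ✓
— 2 worlds.
For <>p:
w0: no successors, so <>p fails. ✗
w1: successors {w1}; p there: w1:T. ✓
w2: successors {w4}; p there: w4:T. ✓
w3: successors {w2, w3, w4}; p there: w2:F, w3:T, w4:T. ✓
w4: successors {w0, w2, w3}; p there: w0:T, w2:F, w3:T. ✓
— 4 worlds.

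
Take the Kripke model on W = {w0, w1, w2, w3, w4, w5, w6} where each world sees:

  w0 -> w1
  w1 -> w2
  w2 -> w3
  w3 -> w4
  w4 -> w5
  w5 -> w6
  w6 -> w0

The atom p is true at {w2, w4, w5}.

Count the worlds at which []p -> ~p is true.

w0: []p is F, ~p is T. ✓
w1: []p is T, ~p is T. ✓
w2: []p is F, ~p is F. ✓
w3: []p is T, ~p is T. ✓
w4: []p is T, ~p is F. ✗
w5: []p is F, ~p is F. ✓
w6: []p is F, ~p is T. ✓
Satisfying worlds: {w0, w1, w2, w3, w5, w6}.

6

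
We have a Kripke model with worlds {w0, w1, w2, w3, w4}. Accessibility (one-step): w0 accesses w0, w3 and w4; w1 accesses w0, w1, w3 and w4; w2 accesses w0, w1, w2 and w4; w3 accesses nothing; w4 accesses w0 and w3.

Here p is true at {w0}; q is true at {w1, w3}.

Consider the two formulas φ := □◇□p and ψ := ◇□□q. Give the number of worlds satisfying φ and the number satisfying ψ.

For □◇□p:
w0: successors {w0, w3, w4}; ◇□p there: w0:T, w3:F, w4:T. ✗
w1: successors {w0, w1, w3, w4}; ◇□p there: w0:T, w1:T, w3:F, w4:T. ✗
w2: successors {w0, w1, w2, w4}; ◇□p there: w0:T, w1:T, w2:F, w4:T. ✗
w3: no successors, so □◇□p holds vacuously. ✓
w4: successors {w0, w3}; ◇□p there: w0:T, w3:F. ✗
— 1 world.
For ◇□□q:
w0: successors {w0, w3, w4}; □□q there: w0:F, w3:T, w4:F. ✓
w1: successors {w0, w1, w3, w4}; □□q there: w0:F, w1:F, w3:T, w4:F. ✓
w2: successors {w0, w1, w2, w4}; □□q there: w0:F, w1:F, w2:F, w4:F. ✗
w3: no successors, so ◇□□q fails. ✗
w4: successors {w0, w3}; □□q there: w0:F, w3:T. ✓
— 3 worlds.

1 and 3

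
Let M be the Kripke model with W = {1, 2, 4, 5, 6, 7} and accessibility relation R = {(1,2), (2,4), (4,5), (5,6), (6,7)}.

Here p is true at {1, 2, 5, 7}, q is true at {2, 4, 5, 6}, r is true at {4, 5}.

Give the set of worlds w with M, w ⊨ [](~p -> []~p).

{1, 4, 6, 7}

1: successors {2}; ~p -> []~p there: 2:T. ✓
2: successors {4}; ~p -> []~p there: 4:F. ✗
4: successors {5}; ~p -> []~p there: 5:T. ✓
5: successors {6}; ~p -> []~p there: 6:F. ✗
6: successors {7}; ~p -> []~p there: 7:T. ✓
7: no successors, so [](~p -> []~p) holds vacuously. ✓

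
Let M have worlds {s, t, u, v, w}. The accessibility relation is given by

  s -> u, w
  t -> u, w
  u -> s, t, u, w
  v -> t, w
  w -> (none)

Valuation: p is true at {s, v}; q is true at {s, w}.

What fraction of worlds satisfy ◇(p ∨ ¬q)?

4/5

s: successors {u, w}; p ∨ ¬q there: u:T, w:F. ✓
t: successors {u, w}; p ∨ ¬q there: u:T, w:F. ✓
u: successors {s, t, u, w}; p ∨ ¬q there: s:T, t:T, u:T, w:F. ✓
v: successors {t, w}; p ∨ ¬q there: t:T, w:F. ✓
w: no successors, so ◇(p ∨ ¬q) fails. ✗
That's 4 of 5 worlds, so 4/5.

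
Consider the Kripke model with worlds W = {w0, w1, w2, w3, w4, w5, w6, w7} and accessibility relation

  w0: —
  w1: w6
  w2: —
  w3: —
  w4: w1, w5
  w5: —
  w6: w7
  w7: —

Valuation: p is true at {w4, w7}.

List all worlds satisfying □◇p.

{w0, w1, w2, w3, w5, w7}

w0: no successors, so □◇p holds vacuously. ✓
w1: successors {w6}; ◇p there: w6:T. ✓
w2: no successors, so □◇p holds vacuously. ✓
w3: no successors, so □◇p holds vacuously. ✓
w4: successors {w1, w5}; ◇p there: w1:F, w5:F. ✗
w5: no successors, so □◇p holds vacuously. ✓
w6: successors {w7}; ◇p there: w7:F. ✗
w7: no successors, so □◇p holds vacuously. ✓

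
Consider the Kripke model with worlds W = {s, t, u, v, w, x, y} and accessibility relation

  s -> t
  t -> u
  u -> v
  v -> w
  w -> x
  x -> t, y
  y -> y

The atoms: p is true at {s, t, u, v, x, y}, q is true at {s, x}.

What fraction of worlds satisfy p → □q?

s: p is T, □q is F. ✗
t: p is T, □q is F. ✗
u: p is T, □q is F. ✗
v: p is T, □q is F. ✗
w: p is F, □q is T. ✓
x: p is T, □q is F. ✗
y: p is T, □q is F. ✗
That's 1 of 7 worlds, so 1/7.

1/7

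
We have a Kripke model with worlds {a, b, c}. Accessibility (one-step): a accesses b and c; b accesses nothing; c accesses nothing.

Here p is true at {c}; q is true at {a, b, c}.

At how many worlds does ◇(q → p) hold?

a: successors {b, c}; q → p there: b:F, c:T. ✓
b: no successors, so ◇(q → p) fails. ✗
c: no successors, so ◇(q → p) fails. ✗
Satisfying worlds: {a}.

1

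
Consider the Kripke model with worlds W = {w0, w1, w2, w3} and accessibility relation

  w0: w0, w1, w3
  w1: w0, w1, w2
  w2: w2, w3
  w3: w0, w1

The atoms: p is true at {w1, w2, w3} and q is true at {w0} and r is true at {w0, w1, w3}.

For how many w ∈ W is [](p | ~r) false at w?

3

w0: successors {w0, w1, w3}; p | ~r there: w0:F, w1:T, w3:T. ✗
w1: successors {w0, w1, w2}; p | ~r there: w0:F, w1:T, w2:T. ✗
w2: successors {w2, w3}; p | ~r there: w2:T, w3:T. ✓
w3: successors {w0, w1}; p | ~r there: w0:F, w1:T. ✗
Satisfying worlds: {w2}.
So [](p | ~r) fails at the other 3 worlds.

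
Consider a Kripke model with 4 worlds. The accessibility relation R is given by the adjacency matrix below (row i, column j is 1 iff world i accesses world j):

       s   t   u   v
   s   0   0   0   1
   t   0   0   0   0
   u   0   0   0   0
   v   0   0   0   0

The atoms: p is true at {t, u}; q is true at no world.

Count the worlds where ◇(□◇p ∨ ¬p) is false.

s: successors {v}; □◇p ∨ ¬p there: v:T. ✓
t: no successors, so ◇(□◇p ∨ ¬p) fails. ✗
u: no successors, so ◇(□◇p ∨ ¬p) fails. ✗
v: no successors, so ◇(□◇p ∨ ¬p) fails. ✗
Satisfying worlds: {s}.
So ◇(□◇p ∨ ¬p) fails at the other 3 worlds.

3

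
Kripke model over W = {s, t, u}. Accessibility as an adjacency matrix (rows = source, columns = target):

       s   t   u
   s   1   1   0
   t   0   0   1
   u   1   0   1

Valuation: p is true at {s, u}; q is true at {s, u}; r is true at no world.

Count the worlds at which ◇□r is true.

s: successors {s, t}; □r there: s:F, t:F. ✗
t: successors {u}; □r there: u:F. ✗
u: successors {s, u}; □r there: s:F, u:F. ✗
Satisfying worlds: ∅.

0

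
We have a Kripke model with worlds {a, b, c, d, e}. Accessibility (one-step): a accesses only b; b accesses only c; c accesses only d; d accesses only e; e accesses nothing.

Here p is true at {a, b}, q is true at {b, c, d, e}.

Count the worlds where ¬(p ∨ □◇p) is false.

a: p ∨ □◇p is T. ✗
b: p ∨ □◇p is T. ✗
c: p ∨ □◇p is F. ✓
d: p ∨ □◇p is F. ✓
e: p ∨ □◇p is T. ✗
Satisfying worlds: {c, d}.
So ¬(p ∨ □◇p) fails at the other 3 worlds.

3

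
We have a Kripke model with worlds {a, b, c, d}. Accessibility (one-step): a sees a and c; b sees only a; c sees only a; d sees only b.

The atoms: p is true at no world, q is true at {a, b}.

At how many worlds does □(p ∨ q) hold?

3

a: successors {a, c}; p ∨ q there: a:T, c:F. ✗
b: successors {a}; p ∨ q there: a:T. ✓
c: successors {a}; p ∨ q there: a:T. ✓
d: successors {b}; p ∨ q there: b:T. ✓
Satisfying worlds: {b, c, d}.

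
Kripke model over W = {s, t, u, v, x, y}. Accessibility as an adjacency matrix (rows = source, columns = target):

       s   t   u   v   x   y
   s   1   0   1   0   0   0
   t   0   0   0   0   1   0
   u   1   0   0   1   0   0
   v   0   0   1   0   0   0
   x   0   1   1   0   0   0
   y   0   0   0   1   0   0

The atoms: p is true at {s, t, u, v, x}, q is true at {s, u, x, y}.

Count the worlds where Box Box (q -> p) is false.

0

s: successors {s, u}; Box (q -> p) there: s:T, u:T. ✓
t: successors {x}; Box (q -> p) there: x:T. ✓
u: successors {s, v}; Box (q -> p) there: s:T, v:T. ✓
v: successors {u}; Box (q -> p) there: u:T. ✓
x: successors {t, u}; Box (q -> p) there: t:T, u:T. ✓
y: successors {v}; Box (q -> p) there: v:T. ✓
Satisfying worlds: {s, t, u, v, x, y}.
So Box Box (q -> p) fails at the other 0 worlds.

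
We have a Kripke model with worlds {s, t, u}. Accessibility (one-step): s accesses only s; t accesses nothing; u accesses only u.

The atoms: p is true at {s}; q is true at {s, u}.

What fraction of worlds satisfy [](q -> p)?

s: successors {s}; q -> p there: s:T. ✓
t: no successors, so [](q -> p) holds vacuously. ✓
u: successors {u}; q -> p there: u:F. ✗
That's 2 of 3 worlds, so 2/3.

2/3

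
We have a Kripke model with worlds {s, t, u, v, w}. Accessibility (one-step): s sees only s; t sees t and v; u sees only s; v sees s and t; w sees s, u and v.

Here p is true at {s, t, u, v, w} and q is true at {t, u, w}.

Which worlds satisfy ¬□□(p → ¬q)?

s: □□(p → ¬q) is T. ✗
t: □□(p → ¬q) is F. ✓
u: □□(p → ¬q) is T. ✗
v: □□(p → ¬q) is F. ✓
w: □□(p → ¬q) is F. ✓

{t, v, w}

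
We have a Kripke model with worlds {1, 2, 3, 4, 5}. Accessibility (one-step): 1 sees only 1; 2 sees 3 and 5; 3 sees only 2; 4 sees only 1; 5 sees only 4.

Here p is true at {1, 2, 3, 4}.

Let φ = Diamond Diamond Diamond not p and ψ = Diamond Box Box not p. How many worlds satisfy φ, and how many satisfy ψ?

1 and 0

For Diamond Diamond Diamond not p:
1: successors {1}; Diamond Diamond not p there: 1:F. ✗
2: successors {3, 5}; Diamond Diamond not p there: 3:T, 5:F. ✓
3: successors {2}; Diamond Diamond not p there: 2:F. ✗
4: successors {1}; Diamond Diamond not p there: 1:F. ✗
5: successors {4}; Diamond Diamond not p there: 4:F. ✗
— 1 world.
For Diamond Box Box not p:
1: successors {1}; Box Box not p there: 1:F. ✗
2: successors {3, 5}; Box Box not p there: 3:F, 5:F. ✗
3: successors {2}; Box Box not p there: 2:F. ✗
4: successors {1}; Box Box not p there: 1:F. ✗
5: successors {4}; Box Box not p there: 4:F. ✗
— 0 worlds.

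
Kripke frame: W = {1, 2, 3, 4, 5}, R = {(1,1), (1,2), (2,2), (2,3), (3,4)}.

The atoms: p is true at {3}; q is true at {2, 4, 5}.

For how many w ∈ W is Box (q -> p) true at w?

1: successors {1, 2}; q -> p there: 1:T, 2:F. ✗
2: successors {2, 3}; q -> p there: 2:F, 3:T. ✗
3: successors {4}; q -> p there: 4:F. ✗
4: no successors, so Box (q -> p) holds vacuously. ✓
5: no successors, so Box (q -> p) holds vacuously. ✓
Satisfying worlds: {4, 5}.

2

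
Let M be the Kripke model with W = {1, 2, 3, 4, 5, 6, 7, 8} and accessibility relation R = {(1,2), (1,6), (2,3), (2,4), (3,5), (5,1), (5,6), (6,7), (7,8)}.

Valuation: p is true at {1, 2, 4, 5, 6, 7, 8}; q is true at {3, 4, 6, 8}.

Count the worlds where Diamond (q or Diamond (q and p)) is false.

2

1: successors {2, 6}; q or Diamond (q and p) there: 2:T, 6:T. ✓
2: successors {3, 4}; q or Diamond (q and p) there: 3:T, 4:T. ✓
3: successors {5}; q or Diamond (q and p) there: 5:T. ✓
4: no successors, so Diamond (q or Diamond (q and p)) fails. ✗
5: successors {1, 6}; q or Diamond (q and p) there: 1:T, 6:T. ✓
6: successors {7}; q or Diamond (q and p) there: 7:T. ✓
7: successors {8}; q or Diamond (q and p) there: 8:T. ✓
8: no successors, so Diamond (q or Diamond (q and p)) fails. ✗
Satisfying worlds: {1, 2, 3, 5, 6, 7}.
So Diamond (q or Diamond (q and p)) fails at the other 2 worlds.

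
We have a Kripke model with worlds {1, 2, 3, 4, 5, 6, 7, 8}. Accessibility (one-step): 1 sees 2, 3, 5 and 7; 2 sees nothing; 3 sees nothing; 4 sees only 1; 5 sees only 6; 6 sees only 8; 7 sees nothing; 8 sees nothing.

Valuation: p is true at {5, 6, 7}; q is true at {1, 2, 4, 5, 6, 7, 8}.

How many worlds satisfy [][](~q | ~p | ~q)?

1: successors {2, 3, 5, 7}; [](~q | ~p | ~q) there: 2:T, 3:T, 5:F, 7:T. ✗
2: no successors, so [][](~q | ~p | ~q) holds vacuously. ✓
3: no successors, so [][](~q | ~p | ~q) holds vacuously. ✓
4: successors {1}; [](~q | ~p | ~q) there: 1:F. ✗
5: successors {6}; [](~q | ~p | ~q) there: 6:T. ✓
6: successors {8}; [](~q | ~p | ~q) there: 8:T. ✓
7: no successors, so [][](~q | ~p | ~q) holds vacuously. ✓
8: no successors, so [][](~q | ~p | ~q) holds vacuously. ✓
Satisfying worlds: {2, 3, 5, 6, 7, 8}.

6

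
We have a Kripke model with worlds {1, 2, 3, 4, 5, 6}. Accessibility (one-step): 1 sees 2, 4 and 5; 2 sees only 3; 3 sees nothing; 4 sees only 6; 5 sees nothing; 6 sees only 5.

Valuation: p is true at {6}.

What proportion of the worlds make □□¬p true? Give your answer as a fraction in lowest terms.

1: successors {2, 4, 5}; □¬p there: 2:T, 4:F, 5:T. ✗
2: successors {3}; □¬p there: 3:T. ✓
3: no successors, so □□¬p holds vacuously. ✓
4: successors {6}; □¬p there: 6:T. ✓
5: no successors, so □□¬p holds vacuously. ✓
6: successors {5}; □¬p there: 5:T. ✓
That's 5 of 6 worlds, so 5/6.

5/6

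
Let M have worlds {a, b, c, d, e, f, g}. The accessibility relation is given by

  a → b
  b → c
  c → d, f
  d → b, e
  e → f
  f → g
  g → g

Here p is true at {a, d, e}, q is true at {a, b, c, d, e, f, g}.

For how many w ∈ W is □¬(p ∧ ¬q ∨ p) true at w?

a: successors {b}; ¬(p ∧ ¬q ∨ p) there: b:T. ✓
b: successors {c}; ¬(p ∧ ¬q ∨ p) there: c:T. ✓
c: successors {d, f}; ¬(p ∧ ¬q ∨ p) there: d:F, f:T. ✗
d: successors {b, e}; ¬(p ∧ ¬q ∨ p) there: b:T, e:F. ✗
e: successors {f}; ¬(p ∧ ¬q ∨ p) there: f:T. ✓
f: successors {g}; ¬(p ∧ ¬q ∨ p) there: g:T. ✓
g: successors {g}; ¬(p ∧ ¬q ∨ p) there: g:T. ✓
Satisfying worlds: {a, b, e, f, g}.

5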